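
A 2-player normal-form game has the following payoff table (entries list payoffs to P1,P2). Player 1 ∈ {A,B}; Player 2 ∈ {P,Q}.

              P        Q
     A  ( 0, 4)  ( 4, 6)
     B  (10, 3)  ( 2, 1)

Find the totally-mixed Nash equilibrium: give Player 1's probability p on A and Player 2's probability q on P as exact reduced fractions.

P1 mixes 1/2 on A; P2 mixes 1/6 on P

P1 indiff ⇒ q·0+(1-q)·4 = q·10+(1-q)·2 ⇒ q(-10) = (1-q)(-2) ⇒ q = 1/6
P2 indiff ⇒ p·4+(1-p)·3 = p·6+(1-p)·1 ⇒ p(-2) = (1-p)(-2) ⇒ p = 1/2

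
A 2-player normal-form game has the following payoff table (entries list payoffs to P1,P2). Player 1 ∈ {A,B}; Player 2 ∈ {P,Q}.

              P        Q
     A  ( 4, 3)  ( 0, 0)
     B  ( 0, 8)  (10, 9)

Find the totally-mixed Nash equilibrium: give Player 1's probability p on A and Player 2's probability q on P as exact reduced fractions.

P1 indiff ⇒ q·4+(1-q)·0 = q·0+(1-q)·10 ⇒ q(4) = (1-q)(10) ⇒ q = 5/7
P2 indiff ⇒ p·3+(1-p)·8 = p·0+(1-p)·9 ⇒ p(3) = (1-p)(1) ⇒ p = 1/4

p=1/4, q=5/7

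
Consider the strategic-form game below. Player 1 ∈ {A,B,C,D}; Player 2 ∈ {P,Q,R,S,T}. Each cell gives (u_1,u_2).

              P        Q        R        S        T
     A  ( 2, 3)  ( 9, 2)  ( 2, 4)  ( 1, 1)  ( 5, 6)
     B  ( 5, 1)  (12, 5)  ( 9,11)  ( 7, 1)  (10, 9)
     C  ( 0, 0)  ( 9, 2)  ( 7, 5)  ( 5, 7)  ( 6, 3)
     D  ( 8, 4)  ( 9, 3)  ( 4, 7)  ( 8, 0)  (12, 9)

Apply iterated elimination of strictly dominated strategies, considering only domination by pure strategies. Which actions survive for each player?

Survivors P1:{B,D} P2:{R,T}

P1 drop A (B beats it: P:5>2 Q:12>9 R:9>2 S:7>1 T:10>5)
P1 drop C (B beats it: P:5>0 Q:12>9 R:9>7 S:7>5 T:10>6)
P2 drop P (R beats it: B:11>1 D:7>4)
P2 drop Q (R beats it: B:11>5 D:7>3)
P2 drop S (R beats it: B:11>1 D:7>0)
P1→{B,D} P2→{R,T}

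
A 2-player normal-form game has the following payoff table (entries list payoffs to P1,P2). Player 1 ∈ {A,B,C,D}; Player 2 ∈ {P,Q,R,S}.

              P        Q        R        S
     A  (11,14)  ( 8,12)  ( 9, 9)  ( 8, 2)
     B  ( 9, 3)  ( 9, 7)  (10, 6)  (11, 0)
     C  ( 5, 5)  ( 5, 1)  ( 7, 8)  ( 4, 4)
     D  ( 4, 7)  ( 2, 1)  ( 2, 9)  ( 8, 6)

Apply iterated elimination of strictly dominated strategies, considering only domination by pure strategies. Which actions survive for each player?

P1 drop C (A beats it: P:11>5 Q:8>5 R:9>7 S:8>4)
P1 drop D (B beats it: P:9>4 Q:9>2 R:10>2 S:11>8)
P2 drop R (Q beats it: A:12>9 B:7>6)
P2 drop S (P beats it: A:14>2 B:3>0)
P1→{A,B} P2→{P,Q}

Remaining: P1:{A,B} P2:{P,Q}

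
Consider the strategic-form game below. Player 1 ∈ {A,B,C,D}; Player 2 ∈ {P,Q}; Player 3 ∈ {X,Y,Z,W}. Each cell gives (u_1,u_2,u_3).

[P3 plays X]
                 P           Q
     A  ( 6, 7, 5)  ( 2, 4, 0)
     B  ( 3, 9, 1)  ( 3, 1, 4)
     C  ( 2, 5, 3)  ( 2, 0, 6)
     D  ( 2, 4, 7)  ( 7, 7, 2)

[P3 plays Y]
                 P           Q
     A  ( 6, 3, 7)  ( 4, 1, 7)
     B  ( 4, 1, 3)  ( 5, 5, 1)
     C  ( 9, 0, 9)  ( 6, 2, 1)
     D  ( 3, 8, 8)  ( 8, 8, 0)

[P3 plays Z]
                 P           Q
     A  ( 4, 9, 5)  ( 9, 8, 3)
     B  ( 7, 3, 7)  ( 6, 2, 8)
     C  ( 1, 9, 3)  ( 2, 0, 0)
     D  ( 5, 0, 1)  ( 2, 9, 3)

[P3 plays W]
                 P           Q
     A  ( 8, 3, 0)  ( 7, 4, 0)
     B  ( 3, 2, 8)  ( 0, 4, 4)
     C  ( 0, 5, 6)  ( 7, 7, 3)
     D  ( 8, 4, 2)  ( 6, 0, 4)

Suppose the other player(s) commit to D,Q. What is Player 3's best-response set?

u_3(X vs D,Q) = 2
u_3(Y vs D,Q) = 0
u_3(Z vs D,Q) = 3
u_3(W vs D,Q) = 4
max payoff 4 at {W}

argmax u_3 = {W}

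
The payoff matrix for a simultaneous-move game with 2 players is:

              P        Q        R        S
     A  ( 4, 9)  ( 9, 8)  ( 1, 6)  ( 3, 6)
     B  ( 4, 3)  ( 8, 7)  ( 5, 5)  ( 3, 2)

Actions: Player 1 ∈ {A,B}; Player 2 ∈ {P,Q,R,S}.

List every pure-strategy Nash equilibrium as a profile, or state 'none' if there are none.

(A,P): NE
(A,Q): not NE [P2→P gives 9>8]
(A,R): not NE [P1→B gives 5>1; P2→P gives 9>6]
(A,S): not NE [P2→P gives 9>6]
(B,P): not NE [P2→Q gives 7>3]
(B,Q): not NE [P1→A gives 9>8]
(B,R): not NE [P2→Q gives 7>5]
(B,S): not NE [P2→Q gives 7>2]

Nash profiles: (A,P)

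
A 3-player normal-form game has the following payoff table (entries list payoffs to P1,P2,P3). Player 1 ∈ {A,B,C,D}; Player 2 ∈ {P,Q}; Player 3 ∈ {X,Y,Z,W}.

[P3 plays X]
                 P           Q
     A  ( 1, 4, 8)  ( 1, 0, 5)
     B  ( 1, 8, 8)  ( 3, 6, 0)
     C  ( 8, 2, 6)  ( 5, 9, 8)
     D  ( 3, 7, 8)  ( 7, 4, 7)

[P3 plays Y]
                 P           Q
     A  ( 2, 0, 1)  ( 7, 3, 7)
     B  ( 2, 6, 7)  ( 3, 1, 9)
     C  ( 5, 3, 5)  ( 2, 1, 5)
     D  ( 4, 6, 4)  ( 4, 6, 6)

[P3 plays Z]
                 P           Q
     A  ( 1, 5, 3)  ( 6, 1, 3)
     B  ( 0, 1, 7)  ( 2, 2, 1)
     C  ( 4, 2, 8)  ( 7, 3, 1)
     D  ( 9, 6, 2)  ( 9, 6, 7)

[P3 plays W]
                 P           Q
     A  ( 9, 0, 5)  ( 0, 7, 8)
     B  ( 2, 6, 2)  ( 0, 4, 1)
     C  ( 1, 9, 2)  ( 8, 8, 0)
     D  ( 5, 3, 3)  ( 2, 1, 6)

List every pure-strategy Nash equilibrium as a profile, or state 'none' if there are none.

(A,P,X): not NE [P1→C gives 8>1]
(A,P,Y): not NE [P1→C gives 5>2; P2→Q gives 3>0; P3→X gives 8>1]
(A,P,Z): not NE [P1→D gives 9>1; P3→X gives 8>3]
(A,P,W): not NE [P2→Q gives 7>0; P3→X gives 8>5]
(A,Q,X): not NE [P1→D gives 7>1; P2→P gives 4>0; P3→W gives 8>5]
(A,Q,Y): not NE [P3→W gives 8>7]
(A,Q,Z): not NE [P1→D gives 9>6; P2→P gives 5>1; P3→W gives 8>3]
(A,Q,W): not NE [P1→C gives 8>0]
(B,P,X): not NE [P1→C gives 8>1]
(B,P,Y): not NE [P1→C gives 5>2; P3→X gives 8>7]
(B,P,Z): not NE [P1→D gives 9>0; P2→Q gives 2>1; P3→X gives 8>7]
(B,P,W): not NE [P1→A gives 9>2; P3→X gives 8>2]
(B,Q,X): not NE [P1→D gives 7>3; P2→P gives 8>6; P3→Y gives 9>0]
(B,Q,Y): not NE [P1→A gives 7>3; P2→P gives 6>1]
(B,Q,Z): not NE [P1→D gives 9>2; P3→Y gives 9>1]
(B,Q,W): not NE [P1→C gives 8>0; P2→P gives 6>4; P3→Y gives 9>1]
(C,P,X): not NE [P2→Q gives 9>2; P3→Z gives 8>6]
(C,P,Y): not NE [P3→Z gives 8>5]
(C,P,Z): not NE [P1→D gives 9>4; P2→Q gives 3>2]
(C,P,W): not NE [P1→A gives 9>1; P3→Z gives 8>2]
(C,Q,X): not NE [P1→D gives 7>5]
(C,Q,Y): not NE [P1→A gives 7>2; P2→P gives 3>1; P3→X gives 8>5]
(C,Q,Z): not NE [P1→D gives 9>7; P3→X gives 8>1]
(C,Q,W): not NE [P2→P gives 9>8; P3→X gives 8>0]
(D,P,X): not NE [P1→C gives 8>3]
(D,P,Y): not NE [P1→C gives 5>4; P3→X gives 8>4]
(D,P,Z): not NE [P3→X gives 8>2]
(D,P,W): not NE [P1→A gives 9>5; P3→X gives 8>3]
(D,Q,X): not NE [P2→P gives 7>4]
(D,Q,Y): not NE [P1→A gives 7>4; P3→Z gives 7>6]
(D,Q,Z): NE
(D,Q,W): not NE [P1→C gives 8>2; P2→P gives 3>1; P3→Z gives 7>6]

PSNE = {(D,Q,Z)}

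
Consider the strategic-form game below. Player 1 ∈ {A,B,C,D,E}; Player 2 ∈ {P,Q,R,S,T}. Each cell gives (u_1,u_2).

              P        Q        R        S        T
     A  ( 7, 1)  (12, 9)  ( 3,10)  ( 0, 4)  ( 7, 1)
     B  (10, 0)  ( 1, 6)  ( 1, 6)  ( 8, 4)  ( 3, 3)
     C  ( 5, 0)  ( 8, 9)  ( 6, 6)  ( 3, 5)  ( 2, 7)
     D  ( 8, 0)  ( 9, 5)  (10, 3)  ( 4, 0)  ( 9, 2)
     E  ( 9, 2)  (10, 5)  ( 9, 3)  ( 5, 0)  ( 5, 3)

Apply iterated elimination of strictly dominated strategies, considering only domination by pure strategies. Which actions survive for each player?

P1 drop C (D beats it: P:8>5 Q:9>8 R:10>6 S:4>3 T:9>2)
P2 drop P (Q beats it: A:9>1 B:6>0 D:5>0 E:5>2)
P2 drop S (Q beats it: A:9>4 B:6>4 D:5>0 E:5>0)
P1 drop B (A beats it: Q:12>1 R:3>1 T:7>3)
P2 drop T (Q beats it: A:9>1 D:5>2 E:5>3)
P1→{A,D,E} P2→{Q,R}

IESDS → P1:{A,D,E} P2:{Q,R}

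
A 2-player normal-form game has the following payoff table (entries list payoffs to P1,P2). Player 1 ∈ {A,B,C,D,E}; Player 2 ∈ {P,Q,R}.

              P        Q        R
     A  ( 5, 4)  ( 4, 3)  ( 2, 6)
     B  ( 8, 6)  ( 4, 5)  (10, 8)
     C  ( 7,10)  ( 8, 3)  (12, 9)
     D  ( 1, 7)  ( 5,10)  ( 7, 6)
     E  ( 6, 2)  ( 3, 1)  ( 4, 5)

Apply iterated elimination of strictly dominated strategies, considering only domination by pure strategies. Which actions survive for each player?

P1 drop A (C beats it: P:7>5 Q:8>4 R:12>2)
P1 drop D (C beats it: P:7>1 Q:8>5 R:12>7)
P1 drop E (B beats it: P:8>6 Q:4>3 R:10>4)
P2 drop Q (P beats it: B:6>5 C:10>3)
P1→{B,C} P2→{P,R}

Survivors P1:{B,C} P2:{P,R}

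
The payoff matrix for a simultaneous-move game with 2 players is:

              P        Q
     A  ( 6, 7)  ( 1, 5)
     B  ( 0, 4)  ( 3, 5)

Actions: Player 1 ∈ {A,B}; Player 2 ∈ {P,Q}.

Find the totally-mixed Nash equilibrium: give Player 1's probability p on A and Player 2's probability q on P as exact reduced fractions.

P1 mixes 1/3 on A; P2 mixes 1/4 on P

P1 indiff ⇒ q·6+(1-q)·1 = q·0+(1-q)·3 ⇒ q(6) = (1-q)(2) ⇒ q = 1/4
P2 indiff ⇒ p·7+(1-p)·4 = p·5+(1-p)·5 ⇒ p(2) = (1-p)(1) ⇒ p = 1/3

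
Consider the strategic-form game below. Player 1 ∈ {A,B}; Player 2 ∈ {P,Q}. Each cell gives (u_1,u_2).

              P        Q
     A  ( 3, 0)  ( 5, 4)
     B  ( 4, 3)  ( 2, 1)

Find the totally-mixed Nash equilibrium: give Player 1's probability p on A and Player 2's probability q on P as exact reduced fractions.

p=1/3, q=3/4

P1 indiff ⇒ q·3+(1-q)·5 = q·4+(1-q)·2 ⇒ q(-1) = (1-q)(-3) ⇒ q = 3/4
P2 indiff ⇒ p·0+(1-p)·3 = p·4+(1-p)·1 ⇒ p(-4) = (1-p)(-2) ⇒ p = 1/3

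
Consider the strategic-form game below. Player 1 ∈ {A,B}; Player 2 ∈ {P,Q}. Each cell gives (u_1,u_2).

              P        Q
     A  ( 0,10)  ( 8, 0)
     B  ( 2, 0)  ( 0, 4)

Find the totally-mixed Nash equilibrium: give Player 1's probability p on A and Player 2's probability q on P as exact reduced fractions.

P1 indiff ⇒ q·0+(1-q)·8 = q·2+(1-q)·0 ⇒ q(-2) = (1-q)(-8) ⇒ q = 4/5
P2 indiff ⇒ p·10+(1-p)·0 = p·0+(1-p)·4 ⇒ p(10) = (1-p)(4) ⇒ p = 2/7

(p,q) = (2/7, 4/5)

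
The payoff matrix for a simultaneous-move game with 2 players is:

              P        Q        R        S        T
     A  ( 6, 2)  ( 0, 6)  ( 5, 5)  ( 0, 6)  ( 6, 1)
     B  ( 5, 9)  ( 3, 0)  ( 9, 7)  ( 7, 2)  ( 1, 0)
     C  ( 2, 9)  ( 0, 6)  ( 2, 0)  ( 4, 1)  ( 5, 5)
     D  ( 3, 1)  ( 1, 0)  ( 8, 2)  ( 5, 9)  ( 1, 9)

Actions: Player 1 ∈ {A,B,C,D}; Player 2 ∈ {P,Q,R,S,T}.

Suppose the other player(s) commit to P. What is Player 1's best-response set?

BR_1 = {A}

u_1(A vs P) = 6
u_1(B vs P) = 5
u_1(C vs P) = 2
u_1(D vs P) = 3
max payoff 6 at {A}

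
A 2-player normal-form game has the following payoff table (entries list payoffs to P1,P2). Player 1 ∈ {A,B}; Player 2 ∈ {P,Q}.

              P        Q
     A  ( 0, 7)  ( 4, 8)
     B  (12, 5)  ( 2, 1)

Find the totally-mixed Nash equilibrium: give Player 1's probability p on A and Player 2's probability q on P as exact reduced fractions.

p=4/5, q=1/7

P1 indiff ⇒ q·0+(1-q)·4 = q·12+(1-q)·2 ⇒ q(-12) = (1-q)(-2) ⇒ q = 1/7
P2 indiff ⇒ p·7+(1-p)·5 = p·8+(1-p)·1 ⇒ p(-1) = (1-p)(-4) ⇒ p = 4/5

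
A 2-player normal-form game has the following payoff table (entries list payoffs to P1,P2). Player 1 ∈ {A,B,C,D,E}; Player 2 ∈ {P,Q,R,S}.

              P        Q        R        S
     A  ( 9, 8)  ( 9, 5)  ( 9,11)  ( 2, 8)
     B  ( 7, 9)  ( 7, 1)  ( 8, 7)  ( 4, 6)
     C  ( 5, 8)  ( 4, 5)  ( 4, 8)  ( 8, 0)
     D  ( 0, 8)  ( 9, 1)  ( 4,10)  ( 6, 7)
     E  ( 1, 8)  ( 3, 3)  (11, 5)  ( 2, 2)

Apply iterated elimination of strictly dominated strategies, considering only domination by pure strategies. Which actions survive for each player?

P2 drop Q (P beats it: A:8>5 B:9>1 C:8>5 D:8>1 E:8>3)
P2 drop S (R beats it: A:11>8 B:7>6 C:8>0 D:10>7 E:5>2)
P1 drop B (A beats it: P:9>7 R:9>8)
P1 drop C (A beats it: P:9>5 R:9>4)
P1 drop D (A beats it: P:9>0 R:9>4)
P1→{A,E} P2→{P,R}

IESDS → P1:{A,E} P2:{P,R}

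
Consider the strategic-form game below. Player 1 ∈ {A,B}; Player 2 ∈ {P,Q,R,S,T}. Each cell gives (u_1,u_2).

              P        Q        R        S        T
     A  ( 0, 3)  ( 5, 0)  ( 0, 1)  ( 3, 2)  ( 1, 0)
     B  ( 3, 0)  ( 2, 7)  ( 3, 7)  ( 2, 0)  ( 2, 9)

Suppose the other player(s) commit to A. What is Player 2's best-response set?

BR_2 = {P}

u_2(P vs A) = 3
u_2(Q vs A) = 0
u_2(R vs A) = 1
u_2(S vs A) = 2
u_2(T vs A) = 0
max payoff 3 at {P}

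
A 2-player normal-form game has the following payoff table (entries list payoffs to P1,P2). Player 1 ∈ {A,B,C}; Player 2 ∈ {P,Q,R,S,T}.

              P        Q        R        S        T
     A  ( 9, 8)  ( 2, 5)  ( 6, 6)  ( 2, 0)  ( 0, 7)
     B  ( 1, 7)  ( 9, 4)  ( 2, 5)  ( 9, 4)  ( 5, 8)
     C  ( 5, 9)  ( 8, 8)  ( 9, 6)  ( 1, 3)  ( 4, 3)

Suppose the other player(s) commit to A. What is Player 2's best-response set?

u_2(P vs A) = 8
u_2(Q vs A) = 5
u_2(R vs A) = 6
u_2(S vs A) = 0
u_2(T vs A) = 7
max payoff 8 at {P}

BR_2 = {P}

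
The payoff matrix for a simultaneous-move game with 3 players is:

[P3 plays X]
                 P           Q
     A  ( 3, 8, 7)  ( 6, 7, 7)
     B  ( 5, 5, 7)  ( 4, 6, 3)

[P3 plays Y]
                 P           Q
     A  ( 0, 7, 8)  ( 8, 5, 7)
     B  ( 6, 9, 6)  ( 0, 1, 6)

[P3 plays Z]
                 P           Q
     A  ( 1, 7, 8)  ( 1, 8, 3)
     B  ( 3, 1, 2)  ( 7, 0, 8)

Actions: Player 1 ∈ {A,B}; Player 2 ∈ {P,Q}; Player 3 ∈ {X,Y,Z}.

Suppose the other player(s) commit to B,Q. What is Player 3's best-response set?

u_3(X vs B,Q) = 3
u_3(Y vs B,Q) = 6
u_3(Z vs B,Q) = 8
max payoff 8 at {Z}

argmax u_3 = {Z}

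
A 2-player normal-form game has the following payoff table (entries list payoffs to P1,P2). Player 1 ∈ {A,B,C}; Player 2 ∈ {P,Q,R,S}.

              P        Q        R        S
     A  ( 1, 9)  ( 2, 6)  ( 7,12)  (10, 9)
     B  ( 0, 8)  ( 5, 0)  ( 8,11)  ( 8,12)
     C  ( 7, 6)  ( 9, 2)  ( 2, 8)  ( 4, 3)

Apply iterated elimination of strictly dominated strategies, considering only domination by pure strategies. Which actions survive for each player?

P2 drop P (R beats it: A:12>9 B:11>8 C:8>6)
P2 drop Q (R beats it: A:12>6 B:11>0 C:8>2)
P1 drop C (A beats it: R:7>2 S:10>4)
P1→{A,B} P2→{R,S}

IESDS → P1:{A,B} P2:{R,S}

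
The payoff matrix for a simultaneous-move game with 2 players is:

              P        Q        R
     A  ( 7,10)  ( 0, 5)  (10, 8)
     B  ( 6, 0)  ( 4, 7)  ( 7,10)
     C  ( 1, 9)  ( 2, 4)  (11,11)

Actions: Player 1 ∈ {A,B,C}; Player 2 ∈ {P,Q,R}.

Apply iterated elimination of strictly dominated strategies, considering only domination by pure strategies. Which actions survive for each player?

P2 drop Q (R beats it: A:8>5 B:10>7 C:11>4)
P1 drop B (A beats it: P:7>6 R:10>7)
P1→{A,C} P2→{P,R}

IESDS → P1:{A,C} P2:{P,R}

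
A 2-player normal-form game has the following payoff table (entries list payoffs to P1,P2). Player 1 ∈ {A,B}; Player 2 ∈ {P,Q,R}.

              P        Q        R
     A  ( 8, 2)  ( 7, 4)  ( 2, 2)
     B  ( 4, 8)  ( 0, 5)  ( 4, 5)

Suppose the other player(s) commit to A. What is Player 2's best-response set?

P2 best: {Q}

u_2(P vs A) = 2
u_2(Q vs A) = 4
u_2(R vs A) = 2
max payoff 4 at {Q}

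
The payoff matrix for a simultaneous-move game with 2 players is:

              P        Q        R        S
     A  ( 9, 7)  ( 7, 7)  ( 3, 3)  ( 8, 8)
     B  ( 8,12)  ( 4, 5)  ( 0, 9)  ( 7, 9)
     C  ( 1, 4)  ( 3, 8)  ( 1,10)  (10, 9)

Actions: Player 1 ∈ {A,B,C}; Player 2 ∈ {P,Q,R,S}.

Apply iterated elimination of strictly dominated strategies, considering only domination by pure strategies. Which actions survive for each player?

P1 drop B (A beats it: P:9>8 Q:7>4 R:3>0 S:8>7)
P2 drop P (S beats it: A:8>7 C:9>4)
P2 drop Q (S beats it: A:8>7 C:9>8)
P1→{A,C} P2→{R,S}

Remaining: P1:{A,C} P2:{R,S}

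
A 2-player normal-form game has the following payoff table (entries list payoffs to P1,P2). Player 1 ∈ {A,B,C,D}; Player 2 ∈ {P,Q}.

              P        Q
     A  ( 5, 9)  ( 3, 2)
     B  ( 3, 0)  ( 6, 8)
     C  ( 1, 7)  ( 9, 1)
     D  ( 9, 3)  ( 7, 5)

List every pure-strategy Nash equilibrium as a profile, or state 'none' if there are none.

No pure NE.

(A,P): not NE [P1→D gives 9>5]
(A,Q): not NE [P1→C gives 9>3; P2→P gives 9>2]
(B,P): not NE [P1→D gives 9>3; P2→Q gives 8>0]
(B,Q): not NE [P1→C gives 9>6]
(C,P): not NE [P1→D gives 9>1]
(C,Q): not NE [P2→P gives 7>1]
(D,P): not NE [P2→Q gives 5>3]
(D,Q): not NE [P1→C gives 9>7]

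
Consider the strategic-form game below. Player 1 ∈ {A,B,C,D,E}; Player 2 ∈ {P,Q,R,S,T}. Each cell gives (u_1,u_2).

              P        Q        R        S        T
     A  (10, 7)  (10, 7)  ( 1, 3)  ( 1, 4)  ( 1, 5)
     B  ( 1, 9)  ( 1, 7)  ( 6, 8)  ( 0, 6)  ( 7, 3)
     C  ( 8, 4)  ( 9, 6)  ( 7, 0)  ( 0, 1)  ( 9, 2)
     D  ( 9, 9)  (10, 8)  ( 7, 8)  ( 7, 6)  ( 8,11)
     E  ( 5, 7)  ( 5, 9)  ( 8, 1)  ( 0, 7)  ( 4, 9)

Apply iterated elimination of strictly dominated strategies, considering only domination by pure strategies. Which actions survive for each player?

Survivors P1:{A,C,D} P2:{P,Q,T}

P1 drop B (D beats it: P:9>1 Q:10>1 R:7>6 S:7>0 T:8>7)
P2 drop R (P beats it: A:7>3 C:4>0 D:9>8 E:7>1)
P1 drop E (D beats it: P:9>5 Q:10>5 S:7>0 T:8>4)
P2 drop S (P beats it: A:7>4 C:4>1 D:9>6)
P1→{A,C,D} P2→{P,Q,T}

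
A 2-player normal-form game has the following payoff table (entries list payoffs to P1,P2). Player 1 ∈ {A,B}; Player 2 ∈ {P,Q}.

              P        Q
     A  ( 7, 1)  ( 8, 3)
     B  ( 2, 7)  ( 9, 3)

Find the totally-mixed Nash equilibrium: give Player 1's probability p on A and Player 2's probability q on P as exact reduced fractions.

P1 indiff ⇒ q·7+(1-q)·8 = q·2+(1-q)·9 ⇒ q(5) = (1-q)(1) ⇒ q = 1/6
P2 indiff ⇒ p·1+(1-p)·7 = p·3+(1-p)·3 ⇒ p(-2) = (1-p)(-4) ⇒ p = 2/3

(p,q) = (2/3, 1/6)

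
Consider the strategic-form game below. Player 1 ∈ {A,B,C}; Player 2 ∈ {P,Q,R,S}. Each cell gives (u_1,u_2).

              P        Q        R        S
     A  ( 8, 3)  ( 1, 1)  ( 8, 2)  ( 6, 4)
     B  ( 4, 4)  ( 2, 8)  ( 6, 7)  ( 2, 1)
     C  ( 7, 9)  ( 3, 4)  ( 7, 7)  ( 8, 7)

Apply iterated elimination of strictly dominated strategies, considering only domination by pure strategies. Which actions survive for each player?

Survivors P1:{A,C} P2:{P,S}

P1 drop B (C beats it: P:7>4 Q:3>2 R:7>6 S:8>2)
P2 drop Q (P beats it: A:3>1 C:9>4)
P2 drop R (P beats it: A:3>2 C:9>7)
P1→{A,C} P2→{P,S}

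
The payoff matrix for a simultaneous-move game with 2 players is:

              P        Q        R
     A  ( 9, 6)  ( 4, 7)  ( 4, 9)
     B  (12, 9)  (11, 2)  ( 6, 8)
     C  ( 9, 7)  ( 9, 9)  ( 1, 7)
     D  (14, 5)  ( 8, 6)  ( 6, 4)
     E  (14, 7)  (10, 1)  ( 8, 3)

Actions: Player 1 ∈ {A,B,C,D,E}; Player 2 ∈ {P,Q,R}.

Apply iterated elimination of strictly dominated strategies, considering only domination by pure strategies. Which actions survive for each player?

P1 drop A (B beats it: P:12>9 Q:11>4 R:6>4)
P1 drop C (B beats it: P:12>9 Q:11>9 R:6>1)
P2 drop R (P beats it: B:9>8 D:5>4 E:7>3)
P1→{B,D,E} P2→{P,Q}

IESDS → P1:{B,D,E} P2:{P,Q}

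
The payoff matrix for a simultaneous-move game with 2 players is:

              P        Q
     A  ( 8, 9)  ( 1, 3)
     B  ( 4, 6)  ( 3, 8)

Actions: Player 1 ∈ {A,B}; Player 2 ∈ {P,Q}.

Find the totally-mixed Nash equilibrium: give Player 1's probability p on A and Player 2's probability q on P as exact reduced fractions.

P1 indiff ⇒ q·8+(1-q)·1 = q·4+(1-q)·3 ⇒ q(4) = (1-q)(2) ⇒ q = 1/3
P2 indiff ⇒ p·9+(1-p)·6 = p·3+(1-p)·8 ⇒ p(6) = (1-p)(2) ⇒ p = 1/4

p=1/4, q=1/3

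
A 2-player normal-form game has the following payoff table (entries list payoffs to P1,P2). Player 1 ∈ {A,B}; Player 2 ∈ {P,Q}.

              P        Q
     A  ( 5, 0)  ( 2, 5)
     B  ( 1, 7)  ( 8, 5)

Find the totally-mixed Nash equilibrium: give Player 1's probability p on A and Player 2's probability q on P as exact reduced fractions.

P1 indiff ⇒ q·5+(1-q)·2 = q·1+(1-q)·8 ⇒ q(4) = (1-q)(6) ⇒ q = 3/5
P2 indiff ⇒ p·0+(1-p)·7 = p·5+(1-p)·5 ⇒ p(-5) = (1-p)(-2) ⇒ p = 2/7

p=2/7, q=3/5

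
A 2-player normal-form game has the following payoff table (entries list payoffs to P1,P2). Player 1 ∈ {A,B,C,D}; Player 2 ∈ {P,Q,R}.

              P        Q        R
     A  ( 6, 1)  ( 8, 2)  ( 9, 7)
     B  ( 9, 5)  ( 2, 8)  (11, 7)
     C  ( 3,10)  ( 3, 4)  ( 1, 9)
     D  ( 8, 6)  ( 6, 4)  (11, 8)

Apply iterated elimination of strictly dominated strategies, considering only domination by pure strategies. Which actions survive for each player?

Remaining: P1:{A,B,D} P2:{Q,R}

P1 drop C (A beats it: P:6>3 Q:8>3 R:9>1)
P2 drop P (R beats it: A:7>1 B:7>5 D:8>6)
P1→{A,B,D} P2→{Q,R}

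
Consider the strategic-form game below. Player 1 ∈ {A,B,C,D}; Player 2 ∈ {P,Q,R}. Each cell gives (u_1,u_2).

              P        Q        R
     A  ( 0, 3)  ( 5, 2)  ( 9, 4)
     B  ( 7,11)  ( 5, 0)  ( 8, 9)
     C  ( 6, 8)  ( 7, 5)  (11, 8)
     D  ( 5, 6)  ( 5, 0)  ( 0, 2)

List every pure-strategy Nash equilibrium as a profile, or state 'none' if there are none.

(A,P): not NE [P1→B gives 7>0; P2→R gives 4>3]
(A,Q): not NE [P1→C gives 7>5; P2→R gives 4>2]
(A,R): not NE [P1→C gives 11>9]
(B,P): NE
(B,Q): not NE [P1→C gives 7>5; P2→P gives 11>0]
(B,R): not NE [P1→C gives 11>8; P2→P gives 11>9]
(C,P): not NE [P1→B gives 7>6]
(C,Q): not NE [P2→R gives 8>5]
(C,R): NE
(D,P): not NE [P1→B gives 7>5]
(D,Q): not NE [P1→C gives 7>5; P2→P gives 6>0]
(D,R): not NE [P1→C gives 11>0; P2→P gives 6>2]

NE set: (B,P), (C,R)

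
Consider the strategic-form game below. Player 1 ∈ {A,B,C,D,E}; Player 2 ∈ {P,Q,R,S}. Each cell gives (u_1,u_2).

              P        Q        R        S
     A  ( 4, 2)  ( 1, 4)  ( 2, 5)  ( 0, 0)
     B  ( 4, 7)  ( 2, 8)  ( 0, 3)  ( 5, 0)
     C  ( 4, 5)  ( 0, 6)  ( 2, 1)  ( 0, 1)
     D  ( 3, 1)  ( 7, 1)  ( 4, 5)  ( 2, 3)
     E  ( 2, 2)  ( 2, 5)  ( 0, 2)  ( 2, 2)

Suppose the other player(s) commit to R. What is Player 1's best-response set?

BR_1 = {D}

u_1(A vs R) = 2
u_1(B vs R) = 0
u_1(C vs R) = 2
u_1(D vs R) = 4
u_1(E vs R) = 0
max payoff 4 at {D}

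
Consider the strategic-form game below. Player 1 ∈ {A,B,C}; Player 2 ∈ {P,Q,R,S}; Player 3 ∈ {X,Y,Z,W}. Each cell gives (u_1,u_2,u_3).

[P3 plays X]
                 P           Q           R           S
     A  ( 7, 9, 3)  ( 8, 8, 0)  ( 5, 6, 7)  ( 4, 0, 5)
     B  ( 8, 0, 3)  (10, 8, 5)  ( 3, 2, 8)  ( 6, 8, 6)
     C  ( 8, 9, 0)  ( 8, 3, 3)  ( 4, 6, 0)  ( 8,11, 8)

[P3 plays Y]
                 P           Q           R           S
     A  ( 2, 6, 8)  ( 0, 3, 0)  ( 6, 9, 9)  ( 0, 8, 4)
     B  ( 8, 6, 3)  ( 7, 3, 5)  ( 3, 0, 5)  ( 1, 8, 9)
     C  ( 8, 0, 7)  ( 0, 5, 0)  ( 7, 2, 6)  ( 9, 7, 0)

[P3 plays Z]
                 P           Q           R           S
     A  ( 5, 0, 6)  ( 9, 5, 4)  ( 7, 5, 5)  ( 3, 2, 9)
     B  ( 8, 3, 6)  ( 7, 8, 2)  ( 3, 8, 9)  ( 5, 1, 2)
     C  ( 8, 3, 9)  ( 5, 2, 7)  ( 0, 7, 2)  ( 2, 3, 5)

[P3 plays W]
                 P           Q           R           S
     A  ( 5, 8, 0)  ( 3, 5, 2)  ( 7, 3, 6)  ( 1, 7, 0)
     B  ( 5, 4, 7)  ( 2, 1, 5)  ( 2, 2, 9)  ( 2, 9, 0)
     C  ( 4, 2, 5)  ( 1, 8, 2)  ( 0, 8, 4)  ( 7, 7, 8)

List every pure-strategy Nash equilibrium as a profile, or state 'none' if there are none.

Nash profiles: (A,Q,Z), (B,Q,X), (C,S,X)

(A,P,X): not NE [P1→C gives 8>7; P3→Y gives 8>3]
(A,P,Y): not NE [P1→C gives 8>2; P2→R gives 9>6]
(A,P,Z): not NE [P1→C gives 8>5; P2→R gives 5>0; P3→Y gives 8>6]
(A,P,W): not NE [P3→Y gives 8>0]
(A,Q,X): not NE [P1→B gives 10>8; P2→P gives 9>8; P3→Z gives 4>0]
(A,Q,Y): not NE [P1→B gives 7>0; P2→R gives 9>3; P3→Z gives 4>0]
(A,Q,Z): NE
(A,Q,W): not NE [P2→P gives 8>5; P3→Z gives 4>2]
(A,R,X): not NE [P2→P gives 9>6; P3→Y gives 9>7]
(A,R,Y): not NE [P1→C gives 7>6]
(A,R,Z): not NE [P3→Y gives 9>5]
(A,R,W): not NE [P2→P gives 8>3; P3→Y gives 9>6]
(A,S,X): not NE [P1→C gives 8>4; P2→P gives 9>0; P3→Z gives 9>5]
(A,S,Y): not NE [P1→C gives 9>0; P2→R gives 9>8; P3→Z gives 9>4]
(A,S,Z): not NE [P1→B gives 5>3; P2→R gives 5>2]
(A,S,W): not NE [P1→C gives 7>1; P2→P gives 8>7; P3→Z gives 9>0]
(B,P,X): not NE [P2→S gives 8>0; P3→W gives 7>3]
(B,P,Y): not NE [P2→S gives 8>6; P3→W gives 7>3]
(B,P,Z): not NE [P2→R gives 8>3; P3→W gives 7>6]
(B,P,W): not NE [P2→S gives 9>4]
(B,Q,X): NE
(B,Q,Y): not NE [P2→S gives 8>3]
(B,Q,Z): not NE [P1→A gives 9>7; P3→W gives 5>2]
(B,Q,W): not NE [P1→A gives 3>2; P2→S gives 9>1]
(B,R,X): not NE [P1→A gives 5>3; P2→S gives 8>2; P3→W gives 9>8]
(B,R,Y): not NE [P1→C gives 7>3; P2→S gives 8>0; P3→W gives 9>5]
(B,R,Z): not NE [P1→A gives 7>3]
(B,R,W): not NE [P1→A gives 7>2; P2→S gives 9>2]
(B,S,X): not NE [P1→C gives 8>6; P3→Y gives 9>6]
(B,S,Y): not NE [P1→C gives 9>1]
(B,S,Z): not NE [P2→R gives 8>1; P3→Y gives 9>2]
(B,S,W): not NE [P1→C gives 7>2; P3→Y gives 9>0]
(C,P,X): not NE [P2→S gives 11>9; P3→Z gives 9>0]
(C,P,Y): not NE [P2→S gives 7>0; P3→Z gives 9>7]
(C,P,Z): not NE [P2→R gives 7>3]
(C,P,W): not NE [P1→B gives 5>4; P2→R gives 8>2; P3→Z gives 9>5]
(C,Q,X): not NE [P1→B gives 10>8; P2→S gives 11>3; P3→Z gives 7>3]
(C,Q,Y): not NE [P1→B gives 7>0; P2→S gives 7>5; P3→Z gives 7>0]
(C,Q,Z): not NE [P1→A gives 9>5; P2→R gives 7>2]
(C,Q,W): not NE [P1→A gives 3>1; P3→Z gives 7>2]
(C,R,X): not NE [P1→A gives 5>4; P2→S gives 11>6; P3→Y gives 6>0]
(C,R,Y): not NE [P2→S gives 7>2]
(C,R,Z): not NE [P1→A gives 7>0; P3→Y gives 6>2]
(C,R,W): not NE [P1→A gives 7>0; P3→Y gives 6>4]
(C,S,X): NE
(C,S,Y): not NE [P3→W gives 8>0]
(C,S,Z): not NE [P1→B gives 5>2; P2→R gives 7>3; P3→W gives 8>5]
(C,S,W): not NE [P2→R gives 8>7]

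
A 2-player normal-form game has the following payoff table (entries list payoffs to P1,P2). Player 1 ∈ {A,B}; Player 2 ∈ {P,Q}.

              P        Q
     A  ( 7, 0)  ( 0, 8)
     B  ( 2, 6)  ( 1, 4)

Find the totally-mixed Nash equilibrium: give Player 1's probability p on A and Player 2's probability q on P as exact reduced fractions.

P1 indiff ⇒ q·7+(1-q)·0 = q·2+(1-q)·1 ⇒ q(5) = (1-q)(1) ⇒ q = 1/6
P2 indiff ⇒ p·0+(1-p)·6 = p·8+(1-p)·4 ⇒ p(-8) = (1-p)(-2) ⇒ p = 1/5

P1 mixes 1/5 on A; P2 mixes 1/6 on P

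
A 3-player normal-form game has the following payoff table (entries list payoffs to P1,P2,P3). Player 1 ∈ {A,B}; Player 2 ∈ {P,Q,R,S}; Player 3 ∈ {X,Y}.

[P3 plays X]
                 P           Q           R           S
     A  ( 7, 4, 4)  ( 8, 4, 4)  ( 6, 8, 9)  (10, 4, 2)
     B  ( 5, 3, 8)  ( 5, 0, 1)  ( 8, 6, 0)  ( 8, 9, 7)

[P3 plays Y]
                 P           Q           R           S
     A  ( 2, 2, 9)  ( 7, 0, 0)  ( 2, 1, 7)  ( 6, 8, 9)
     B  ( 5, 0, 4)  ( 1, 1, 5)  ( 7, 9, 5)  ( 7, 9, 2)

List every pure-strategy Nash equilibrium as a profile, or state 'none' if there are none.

(A,P,X): not NE [P2→R gives 8>4; P3→Y gives 9>4]
(A,P,Y): not NE [P1→B gives 5>2; P2→S gives 8>2]
(A,Q,X): not NE [P2→R gives 8>4]
(A,Q,Y): not NE [P2→S gives 8>0; P3→X gives 4>0]
(A,R,X): not NE [P1→B gives 8>6]
(A,R,Y): not NE [P1→B gives 7>2; P2→S gives 8>1; P3→X gives 9>7]
(A,S,X): not NE [P2→R gives 8>4; P3→Y gives 9>2]
(A,S,Y): not NE [P1→B gives 7>6]
(B,P,X): not NE [P1→A gives 7>5; P2→S gives 9>3]
(B,P,Y): not NE [P2→S gives 9>0; P3→X gives 8>4]
(B,Q,X): not NE [P1→A gives 8>5; P2→S gives 9>0; P3→Y gives 5>1]
(B,Q,Y): not NE [P1→A gives 7>1; P2→S gives 9>1]
(B,R,X): not NE [P2→S gives 9>6; P3→Y gives 5>0]
(B,R,Y): NE
(B,S,X): not NE [P1→A gives 10>8]
(B,S,Y): not NE [P3→X gives 7>2]

PSNE = {(B,R,Y)}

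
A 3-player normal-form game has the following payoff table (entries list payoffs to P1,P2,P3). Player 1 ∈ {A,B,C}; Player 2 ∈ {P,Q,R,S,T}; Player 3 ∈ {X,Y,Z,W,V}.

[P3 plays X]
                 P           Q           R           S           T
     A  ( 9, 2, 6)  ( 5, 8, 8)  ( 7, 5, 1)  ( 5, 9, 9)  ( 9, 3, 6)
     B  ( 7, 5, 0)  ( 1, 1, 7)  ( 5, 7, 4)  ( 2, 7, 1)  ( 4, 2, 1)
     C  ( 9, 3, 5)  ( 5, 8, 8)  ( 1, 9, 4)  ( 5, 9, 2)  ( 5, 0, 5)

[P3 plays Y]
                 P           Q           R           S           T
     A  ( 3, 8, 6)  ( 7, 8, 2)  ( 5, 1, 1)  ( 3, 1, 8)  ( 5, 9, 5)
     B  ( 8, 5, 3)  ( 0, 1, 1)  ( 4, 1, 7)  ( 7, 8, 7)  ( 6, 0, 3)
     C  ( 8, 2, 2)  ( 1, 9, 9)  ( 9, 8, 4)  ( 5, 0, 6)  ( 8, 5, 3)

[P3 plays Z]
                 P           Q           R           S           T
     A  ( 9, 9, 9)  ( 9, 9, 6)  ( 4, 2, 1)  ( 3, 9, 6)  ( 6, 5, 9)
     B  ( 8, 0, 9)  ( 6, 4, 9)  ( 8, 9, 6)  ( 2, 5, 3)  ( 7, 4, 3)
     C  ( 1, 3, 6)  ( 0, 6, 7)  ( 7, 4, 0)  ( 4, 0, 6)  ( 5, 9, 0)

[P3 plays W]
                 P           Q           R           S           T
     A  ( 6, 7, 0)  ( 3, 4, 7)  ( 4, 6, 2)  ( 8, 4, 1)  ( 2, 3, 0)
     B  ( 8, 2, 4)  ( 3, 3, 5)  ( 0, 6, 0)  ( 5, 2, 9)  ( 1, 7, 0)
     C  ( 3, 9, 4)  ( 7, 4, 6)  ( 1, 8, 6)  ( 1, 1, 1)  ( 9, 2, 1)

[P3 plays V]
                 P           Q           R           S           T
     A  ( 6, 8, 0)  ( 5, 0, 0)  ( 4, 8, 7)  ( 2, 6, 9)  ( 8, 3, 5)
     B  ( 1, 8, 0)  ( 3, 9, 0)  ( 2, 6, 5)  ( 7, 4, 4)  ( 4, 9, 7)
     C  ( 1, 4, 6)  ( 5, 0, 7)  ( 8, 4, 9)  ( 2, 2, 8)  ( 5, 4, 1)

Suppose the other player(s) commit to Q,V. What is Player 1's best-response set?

u_1(A vs Q,V) = 5
u_1(B vs Q,V) = 3
u_1(C vs Q,V) = 5
max payoff 5 at {A,C}

argmax u_1 = {A,C}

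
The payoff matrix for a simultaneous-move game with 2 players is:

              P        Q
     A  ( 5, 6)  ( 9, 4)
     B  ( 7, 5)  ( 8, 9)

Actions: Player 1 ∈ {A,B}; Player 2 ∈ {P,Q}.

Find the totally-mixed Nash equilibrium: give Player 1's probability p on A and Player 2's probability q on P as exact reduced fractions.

P1 indiff ⇒ q·5+(1-q)·9 = q·7+(1-q)·8 ⇒ q(-2) = (1-q)(-1) ⇒ q = 1/3
P2 indiff ⇒ p·6+(1-p)·5 = p·4+(1-p)·9 ⇒ p(2) = (1-p)(4) ⇒ p = 2/3

p=2/3, q=1/3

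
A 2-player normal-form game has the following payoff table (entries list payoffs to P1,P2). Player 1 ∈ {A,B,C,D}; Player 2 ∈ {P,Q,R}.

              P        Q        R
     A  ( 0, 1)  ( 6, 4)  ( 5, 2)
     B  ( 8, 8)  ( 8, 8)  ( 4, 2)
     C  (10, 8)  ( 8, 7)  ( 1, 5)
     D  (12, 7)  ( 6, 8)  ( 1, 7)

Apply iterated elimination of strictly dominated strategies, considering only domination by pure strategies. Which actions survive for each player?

P2 drop R (Q beats it: A:4>2 B:8>2 C:7>5 D:8>7)
P1 drop A (B beats it: P:8>0 Q:8>6)
P1→{B,C,D} P2→{P,Q}

IESDS → P1:{B,C,D} P2:{P,Q}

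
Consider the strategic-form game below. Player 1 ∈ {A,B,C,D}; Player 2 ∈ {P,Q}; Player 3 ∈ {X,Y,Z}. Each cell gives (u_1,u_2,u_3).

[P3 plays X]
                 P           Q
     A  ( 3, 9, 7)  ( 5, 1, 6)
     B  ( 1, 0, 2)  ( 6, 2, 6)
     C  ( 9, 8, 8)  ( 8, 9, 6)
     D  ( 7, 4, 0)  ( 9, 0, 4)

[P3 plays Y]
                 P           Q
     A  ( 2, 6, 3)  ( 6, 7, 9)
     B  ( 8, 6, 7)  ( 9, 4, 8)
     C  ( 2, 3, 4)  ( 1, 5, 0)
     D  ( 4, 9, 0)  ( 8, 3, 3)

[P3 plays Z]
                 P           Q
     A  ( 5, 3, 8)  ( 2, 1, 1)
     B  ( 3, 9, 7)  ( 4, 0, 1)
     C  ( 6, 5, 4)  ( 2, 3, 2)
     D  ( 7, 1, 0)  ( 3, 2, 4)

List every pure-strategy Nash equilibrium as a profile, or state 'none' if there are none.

PSNE = {(B,P,Y)}

(A,P,X): not NE [P1→C gives 9>3; P3→Z gives 8>7]
(A,P,Y): not NE [P1→B gives 8>2; P2→Q gives 7>6; P3→Z gives 8>3]
(A,P,Z): not NE [P1→D gives 7>5]
(A,Q,X): not NE [P1→D gives 9>5; P2→P gives 9>1; P3→Y gives 9>6]
(A,Q,Y): not NE [P1→B gives 9>6]
(A,Q,Z): not NE [P1→B gives 4>2; P2→P gives 3>1; P3→Y gives 9>1]
(B,P,X): not NE [P1→C gives 9>1; P2→Q gives 2>0; P3→Z gives 7>2]
(B,P,Y): NE
(B,P,Z): not NE [P1→D gives 7>3]
(B,Q,X): not NE [P1→D gives 9>6; P3→Y gives 8>6]
(B,Q,Y): not NE [P2→P gives 6>4]
(B,Q,Z): not NE [P2→P gives 9>0; P3→Y gives 8>1]
(C,P,X): not NE [P2→Q gives 9>8]
(C,P,Y): not NE [P1→B gives 8>2; P2→Q gives 5>3; P3→X gives 8>4]
(C,P,Z): not NE [P1→D gives 7>6; P3→X gives 8>4]
(C,Q,X): not NE [P1→D gives 9>8]
(C,Q,Y): not NE [P1→B gives 9>1; P3→X gives 6>0]
(C,Q,Z): not NE [P1→B gives 4>2; P2→P gives 5>3; P3→X gives 6>2]
(D,P,X): not NE [P1→C gives 9>7]
(D,P,Y): not NE [P1→B gives 8>4]
(D,P,Z): not NE [P2→Q gives 2>1]
(D,Q,X): not NE [P2→P gives 4>0]
(D,Q,Y): not NE [P1→B gives 9>8; P2→P gives 9>3; P3→Z gives 4>3]
(D,Q,Z): not NE [P1→B gives 4>3]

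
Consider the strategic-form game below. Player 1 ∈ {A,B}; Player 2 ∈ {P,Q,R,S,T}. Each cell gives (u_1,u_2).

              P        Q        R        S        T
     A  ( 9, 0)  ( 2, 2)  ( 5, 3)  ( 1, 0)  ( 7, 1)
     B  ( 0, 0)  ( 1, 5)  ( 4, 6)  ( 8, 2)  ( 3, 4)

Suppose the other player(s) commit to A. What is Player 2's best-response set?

u_2(P vs A) = 0
u_2(Q vs A) = 2
u_2(R vs A) = 3
u_2(S vs A) = 0
u_2(T vs A) = 1
max payoff 3 at {R}

P2 best: {R}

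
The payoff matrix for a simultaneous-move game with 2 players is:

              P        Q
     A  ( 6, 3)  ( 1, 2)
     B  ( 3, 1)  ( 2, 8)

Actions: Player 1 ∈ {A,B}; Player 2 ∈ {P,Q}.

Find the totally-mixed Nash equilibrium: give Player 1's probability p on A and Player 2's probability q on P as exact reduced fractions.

(p,q) = (7/8, 1/4)

P1 indiff ⇒ q·6+(1-q)·1 = q·3+(1-q)·2 ⇒ q(3) = (1-q)(1) ⇒ q = 1/4
P2 indiff ⇒ p·3+(1-p)·1 = p·2+(1-p)·8 ⇒ p(1) = (1-p)(7) ⇒ p = 7/8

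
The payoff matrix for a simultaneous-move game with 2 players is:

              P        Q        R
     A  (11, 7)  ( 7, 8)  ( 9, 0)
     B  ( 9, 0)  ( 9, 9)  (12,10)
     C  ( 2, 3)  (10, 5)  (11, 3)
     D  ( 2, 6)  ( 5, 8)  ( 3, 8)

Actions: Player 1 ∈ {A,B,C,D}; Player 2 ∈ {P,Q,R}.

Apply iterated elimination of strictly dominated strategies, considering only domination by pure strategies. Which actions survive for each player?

Survivors P1:{B,C} P2:{Q,R}

P1 drop D (A beats it: P:11>2 Q:7>5 R:9>3)
P2 drop P (Q beats it: A:8>7 B:9>0 C:5>3)
P1 drop A (B beats it: Q:9>7 R:12>9)
P1→{B,C} P2→{Q,R}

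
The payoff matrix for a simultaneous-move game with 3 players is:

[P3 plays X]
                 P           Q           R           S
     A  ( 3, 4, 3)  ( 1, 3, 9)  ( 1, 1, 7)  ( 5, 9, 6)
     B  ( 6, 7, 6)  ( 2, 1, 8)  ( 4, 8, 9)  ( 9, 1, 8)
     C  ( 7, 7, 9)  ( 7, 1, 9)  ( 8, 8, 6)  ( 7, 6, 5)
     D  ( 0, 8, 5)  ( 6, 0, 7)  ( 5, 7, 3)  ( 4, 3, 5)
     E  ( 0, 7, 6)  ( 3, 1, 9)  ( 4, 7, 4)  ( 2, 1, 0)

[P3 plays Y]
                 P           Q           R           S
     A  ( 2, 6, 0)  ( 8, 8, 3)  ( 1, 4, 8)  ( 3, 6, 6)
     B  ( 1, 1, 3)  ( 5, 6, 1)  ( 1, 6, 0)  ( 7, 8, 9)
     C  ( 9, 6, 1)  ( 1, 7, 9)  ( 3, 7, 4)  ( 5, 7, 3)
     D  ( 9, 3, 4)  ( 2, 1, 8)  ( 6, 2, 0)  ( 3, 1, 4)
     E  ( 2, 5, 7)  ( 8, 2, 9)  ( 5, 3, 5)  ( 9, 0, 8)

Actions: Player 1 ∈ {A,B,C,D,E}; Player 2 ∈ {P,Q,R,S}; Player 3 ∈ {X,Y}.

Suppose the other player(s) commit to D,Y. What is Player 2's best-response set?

u_2(P vs D,Y) = 3
u_2(Q vs D,Y) = 1
u_2(R vs D,Y) = 2
u_2(S vs D,Y) = 1
max payoff 3 at {P}

argmax u_2 = {P}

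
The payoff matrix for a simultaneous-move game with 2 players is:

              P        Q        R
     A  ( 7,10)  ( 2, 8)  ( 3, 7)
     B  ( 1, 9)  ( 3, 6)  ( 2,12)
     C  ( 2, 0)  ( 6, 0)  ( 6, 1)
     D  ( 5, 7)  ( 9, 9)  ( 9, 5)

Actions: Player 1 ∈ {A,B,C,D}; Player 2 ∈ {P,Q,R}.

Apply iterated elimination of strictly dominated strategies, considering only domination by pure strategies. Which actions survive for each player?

P1 drop B (C beats it: P:2>1 Q:6>3 R:6>2)
P1 drop C (D beats it: P:5>2 Q:9>6 R:9>6)
P2 drop R (P beats it: A:10>7 D:7>5)
P1→{A,D} P2→{P,Q}

Remaining: P1:{A,D} P2:{P,Q}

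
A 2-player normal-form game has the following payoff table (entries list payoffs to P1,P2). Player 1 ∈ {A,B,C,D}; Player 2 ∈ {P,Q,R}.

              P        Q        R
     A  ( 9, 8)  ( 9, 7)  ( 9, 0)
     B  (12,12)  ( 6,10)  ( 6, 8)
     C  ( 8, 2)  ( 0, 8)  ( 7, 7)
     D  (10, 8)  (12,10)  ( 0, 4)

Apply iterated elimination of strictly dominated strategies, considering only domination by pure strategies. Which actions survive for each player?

Survivors P1:{B,D} P2:{P,Q}

P1 drop C (A beats it: P:9>8 Q:9>0 R:9>7)
P2 drop R (P beats it: A:8>0 B:12>8 D:8>4)
P1 drop A (D beats it: P:10>9 Q:12>9)
P1→{B,D} P2→{P,Q}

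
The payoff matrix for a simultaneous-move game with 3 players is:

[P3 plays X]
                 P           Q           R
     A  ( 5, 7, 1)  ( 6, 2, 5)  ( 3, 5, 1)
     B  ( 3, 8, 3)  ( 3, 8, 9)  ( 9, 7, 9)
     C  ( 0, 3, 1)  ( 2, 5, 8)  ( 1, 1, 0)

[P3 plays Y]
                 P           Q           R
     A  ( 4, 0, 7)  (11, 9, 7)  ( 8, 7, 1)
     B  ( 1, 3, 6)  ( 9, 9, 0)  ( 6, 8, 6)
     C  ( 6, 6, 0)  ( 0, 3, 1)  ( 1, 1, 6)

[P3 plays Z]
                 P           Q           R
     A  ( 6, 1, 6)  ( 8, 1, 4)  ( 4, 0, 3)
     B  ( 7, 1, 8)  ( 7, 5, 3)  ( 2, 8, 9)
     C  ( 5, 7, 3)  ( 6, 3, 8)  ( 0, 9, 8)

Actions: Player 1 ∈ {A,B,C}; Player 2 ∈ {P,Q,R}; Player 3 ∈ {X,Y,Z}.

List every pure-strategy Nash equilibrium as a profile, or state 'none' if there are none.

Nash profiles: (A,Q,Y)

(A,P,X): not NE [P3→Y gives 7>1]
(A,P,Y): not NE [P1→C gives 6>4; P2→Q gives 9>0]
(A,P,Z): not NE [P1→B gives 7>6; P3→Y gives 7>6]
(A,Q,X): not NE [P2→P gives 7>2; P3→Y gives 7>5]
(A,Q,Y): NE
(A,Q,Z): not NE [P3→Y gives 7>4]
(A,R,X): not NE [P1→B gives 9>3; P2→P gives 7>5; P3→Z gives 3>1]
(A,R,Y): not NE [P2→Q gives 9>7; P3→Z gives 3>1]
(A,R,Z): not NE [P2→Q gives 1>0]
(B,P,X): not NE [P1→A gives 5>3; P3→Z gives 8>3]
(B,P,Y): not NE [P1→C gives 6>1; P2→Q gives 9>3; P3→Z gives 8>6]
(B,P,Z): not NE [P2→R gives 8>1]
(B,Q,X): not NE [P1→A gives 6>3]
(B,Q,Y): not NE [P1→A gives 11>9; P3→X gives 9>0]
(B,Q,Z): not NE [P1→A gives 8>7; P2→R gives 8>5; P3→X gives 9>3]
(B,R,X): not NE [P2→Q gives 8>7]
(B,R,Y): not NE [P1→A gives 8>6; P2→Q gives 9>8; P3→Z gives 9>6]
(B,R,Z): not NE [P1→A gives 4>2]
(C,P,X): not NE [P1→A gives 5>0; P2→Q gives 5>3; P3→Z gives 3>1]
(C,P,Y): not NE [P3→Z gives 3>0]
(C,P,Z): not NE [P1→B gives 7>5; P2→R gives 9>7]
(C,Q,X): not NE [P1→A gives 6>2]
(C,Q,Y): not NE [P1→A gives 11>0; P2→P gives 6>3; P3→Z gives 8>1]
(C,Q,Z): not NE [P1→A gives 8>6; P2→R gives 9>3]
(C,R,X): not NE [P1→B gives 9>1; P2→Q gives 5>1; P3→Z gives 8>0]
(C,R,Y): not NE [P1→A gives 8>1; P2→P gives 6>1; P3→Z gives 8>6]
(C,R,Z): not NE [P1→A gives 4>0]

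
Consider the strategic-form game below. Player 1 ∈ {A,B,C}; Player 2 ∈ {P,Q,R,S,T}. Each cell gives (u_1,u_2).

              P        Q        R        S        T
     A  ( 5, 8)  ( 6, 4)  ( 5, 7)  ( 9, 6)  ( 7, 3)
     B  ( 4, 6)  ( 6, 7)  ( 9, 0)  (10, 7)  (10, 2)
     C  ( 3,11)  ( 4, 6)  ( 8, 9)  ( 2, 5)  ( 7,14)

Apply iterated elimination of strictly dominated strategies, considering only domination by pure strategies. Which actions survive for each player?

P1 drop C (B beats it: P:4>3 Q:6>4 R:9>8 S:10>2 T:10>7)
P2 drop R (P beats it: A:8>7 B:6>0)
P2 drop T (P beats it: A:8>3 B:6>2)
P1→{A,B} P2→{P,Q,S}

Survivors P1:{A,B} P2:{P,Q,S}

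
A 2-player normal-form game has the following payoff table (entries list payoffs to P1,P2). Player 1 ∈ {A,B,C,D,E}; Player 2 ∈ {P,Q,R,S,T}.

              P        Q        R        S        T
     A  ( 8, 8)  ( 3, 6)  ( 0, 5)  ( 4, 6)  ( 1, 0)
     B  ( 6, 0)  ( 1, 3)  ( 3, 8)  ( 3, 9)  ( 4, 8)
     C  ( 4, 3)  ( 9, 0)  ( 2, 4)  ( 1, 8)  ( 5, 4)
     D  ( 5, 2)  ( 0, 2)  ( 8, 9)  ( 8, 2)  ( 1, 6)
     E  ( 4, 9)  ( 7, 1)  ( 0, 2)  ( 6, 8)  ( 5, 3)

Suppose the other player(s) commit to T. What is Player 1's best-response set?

u_1(A vs T) = 1
u_1(B vs T) = 4
u_1(C vs T) = 5
u_1(D vs T) = 1
u_1(E vs T) = 5
max payoff 5 at {C,E}

P1 best: {C,E}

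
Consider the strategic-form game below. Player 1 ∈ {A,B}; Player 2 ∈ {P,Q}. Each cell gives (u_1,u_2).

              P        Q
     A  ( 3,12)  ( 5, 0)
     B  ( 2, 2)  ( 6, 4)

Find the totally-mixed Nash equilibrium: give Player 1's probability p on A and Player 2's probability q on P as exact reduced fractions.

p=1/7, q=1/2

P1 indiff ⇒ q·3+(1-q)·5 = q·2+(1-q)·6 ⇒ q(1) = (1-q)(1) ⇒ q = 1/2
P2 indiff ⇒ p·12+(1-p)·2 = p·0+(1-p)·4 ⇒ p(12) = (1-p)(2) ⇒ p = 1/7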